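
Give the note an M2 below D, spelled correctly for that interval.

D down a major second is C, so the target letter is C.
From D, a major second is 2 semitones down: C.

C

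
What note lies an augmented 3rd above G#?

G up a major third is B, so the target letter is B.
From G#, an augmented third is 5 semitones up: B##.

B##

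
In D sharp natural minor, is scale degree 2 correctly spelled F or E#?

Each scale degree takes a distinct letter name. Degree 2 of a scale on D must use the letter E.
E# and F are enharmonically the same pitch, but only E# uses the letter E, so it is the correct spelling here.

E#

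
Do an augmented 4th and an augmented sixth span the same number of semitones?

No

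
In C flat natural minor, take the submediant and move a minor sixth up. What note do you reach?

The submediant of Cb natural minor is Abb.
A minor sixth (8 semitones) above Abb lands on the letter F, giving Fbb.

Fbb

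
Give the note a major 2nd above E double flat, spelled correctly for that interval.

A second above E lands on the letter F.
A major second spans 2 semitones, so Ebb moves to pitch class 4. On the letter F that is Fb.

Fb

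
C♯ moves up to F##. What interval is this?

augmented fourth

Counting letters C–D–E–F gives a fourth.
C#→F## = 6 semitones, 1 wider than the perfect fourth (5), so augmented.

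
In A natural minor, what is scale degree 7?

G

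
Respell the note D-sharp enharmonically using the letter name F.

Fbb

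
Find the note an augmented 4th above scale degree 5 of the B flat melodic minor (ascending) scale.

Scale degree 5 of Bb melodic minor (ascending) is F.
An augmented fourth (6 semitones) above F lands on the letter B, giving B.

B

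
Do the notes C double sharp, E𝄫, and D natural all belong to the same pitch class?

C## = pitch class 2 and Ebb = pitch class 2 and D = pitch class 2 — the same pitch class, so they are enharmonic equivalents.

Yes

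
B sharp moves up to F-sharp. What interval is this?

Counting letters B–C–D–E–F gives a fifth.
B#→F# = 6 semitones, 1 narrower than the perfect fifth (7), so diminished.

diminished fifth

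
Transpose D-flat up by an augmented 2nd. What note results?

E

D up a major second is E, so the target letter is E.
From Db, an augmented second is 3 semitones up: E.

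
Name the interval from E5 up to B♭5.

diminished fifth

Counting letters E–F–G–A–B gives a fifth.
E→Bb = 6 semitones, 1 narrower than the perfect fifth (7), so diminished.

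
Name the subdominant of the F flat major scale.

The Fb major scale runs Fb Gb Ab Bbb Cb Db Eb.
Degree 4 is Bbb.

Bbb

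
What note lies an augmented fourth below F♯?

F down a perfect fourth is C, so the target letter is C.
From F#, an augmented fourth is 6 semitones down: C.

C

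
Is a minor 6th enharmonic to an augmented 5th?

Yes

A minor sixth spans 8 semitones; an augmented fifth spans 8.
They are enharmonically equivalent.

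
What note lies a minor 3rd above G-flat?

Bbb

A third above G lands on the letter B.
A minor third spans 3 semitones, so Gb moves to pitch class 9. On the letter B that is Bbb.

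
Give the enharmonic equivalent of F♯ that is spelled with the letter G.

Gb

Plain G sits 1 semitone above F#, so on the letter G the same pitch needs a flat: Gb.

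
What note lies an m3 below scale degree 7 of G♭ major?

Scale degree 7 of Gb major is F.
A minor third (3 semitones) below F lands on the letter D, giving D.

D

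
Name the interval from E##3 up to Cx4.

The letter names run E→C, a span of 5 letter steps, so the interval is some kind of sixth.
E## to C## is 8 semitones. A major sixth is 9, so 8 makes it minor.

minor sixth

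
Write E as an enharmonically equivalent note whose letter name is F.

Plain F sits 1 semitone above E, so on the letter F the same pitch needs a flat: Fb.

Fb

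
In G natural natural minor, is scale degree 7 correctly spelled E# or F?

Each scale degree takes a distinct letter name. Degree 7 of a scale on G must use the letter F.
F and E# are enharmonically the same pitch, but only F uses the letter F, so it is the correct spelling here.

F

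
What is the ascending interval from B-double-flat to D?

The letter names run B→D, a span of 2 letter steps, so the interval is some kind of third.
Bbb to D is 5 semitones. A major third is 4, so 5 makes it augmented.

augmented third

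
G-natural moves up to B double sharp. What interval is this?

doubly augmented third

Counting letters G–A–B gives a third.
G→B## = 6 semitones, 2 wider than the major third (4), so doubly augmented.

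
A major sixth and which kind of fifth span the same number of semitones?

doubly augmented

A major sixth spans 9 semitones.
A fifth spanning 9 semitones is doubly augmented (the perfect fifth is 7).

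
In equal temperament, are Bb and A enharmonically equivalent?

Two spellings are enharmonically equivalent only if they share a pitch class.
Here Bb → 10, A → 9; 9 ≠ 10, so they are not.

No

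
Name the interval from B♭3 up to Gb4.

minor sixth

The letter names run B→G, a span of 5 letter steps, so the interval is some kind of sixth.
Bb to Gb is 8 semitones. A major sixth is 9, so 8 makes it minor.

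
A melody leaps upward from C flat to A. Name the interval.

Counting letters C–D–E–F–G–A gives a sixth.
Cb→A = 10 semitones, 1 wider than the major sixth (9), so augmented.

augmented sixth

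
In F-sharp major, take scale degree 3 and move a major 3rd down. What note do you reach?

F#

Scale degree 3 of F# major is A#.
A major third (4 semitones) below A# lands on the letter F, giving F#.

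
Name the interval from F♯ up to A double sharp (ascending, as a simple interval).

augmented third

The letter names run F→A, a span of 2 letter steps, so the interval is some kind of third.
F# to A## is 5 semitones. A major third is 4, so 5 makes it augmented.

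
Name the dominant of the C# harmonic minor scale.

The C# harmonic minor scale runs C# D# E F# G# A B#.
Degree 5 is G#.

G#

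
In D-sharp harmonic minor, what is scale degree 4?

The D# harmonic minor scale runs D# E# F# G# A# B C##.
Degree 4 is G#.

G#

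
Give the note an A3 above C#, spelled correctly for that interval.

A third above C lands on the letter E.
An augmented third spans 5 semitones, so C# moves to pitch class 6. On the letter E that is E##.

E##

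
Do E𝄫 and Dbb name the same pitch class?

No

Two spellings are enharmonically equivalent only if they share a pitch class.
Here Ebb → 2, Dbb → 0; 0 ≠ 2, so they are not.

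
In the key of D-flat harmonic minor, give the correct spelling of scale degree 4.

Degree 4 takes the letter 3 steps above D, which is G.
In harmonic minor, degree 4 sits 5 semitones above the tonic. Db + 5 semitones is pitch class 6, spelled on G as Gb.

Gb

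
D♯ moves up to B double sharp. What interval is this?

augmented sixth

The letter names run D→B, a span of 5 letter steps, so the interval is some kind of sixth.
D# to B## is 10 semitones. A major sixth is 9, so 10 makes it augmented.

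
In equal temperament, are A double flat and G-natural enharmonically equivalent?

Abb is pitch class 7; G is pitch class 7.
All spellings map to pitch class 7, so they are enharmonically equivalent.

Yes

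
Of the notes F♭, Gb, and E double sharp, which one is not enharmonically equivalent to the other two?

In 12-tone equal temperament, enharmonic equivalents share a pitch class. Fb is pitch class 4; Gb is pitch class 6; E## is pitch class 6.
Gb and E## share pitch class 6, while Fb is pitch class 4.

Fb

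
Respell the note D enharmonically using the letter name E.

Ebb

D is pitch class 2. The letter E alone is pitch class 4.
To reach pitch class 2 from E requires an offset of -2 semitones, i.e. double flat: Ebb.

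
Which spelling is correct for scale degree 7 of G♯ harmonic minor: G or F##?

F##

Each scale degree takes a distinct letter name. Degree 7 of a scale on G must use the letter F.
F## and G are enharmonically the same pitch, but only F## uses the letter F, so it is the correct spelling here.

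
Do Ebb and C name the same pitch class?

No

Ebb is pitch class 2; C is pitch class 0.
The pitch classes differ (2 vs. 0), so they are not enharmonic equivalents.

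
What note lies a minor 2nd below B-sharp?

B down a major second is A, so the target letter is A.
From B#, a minor second is 1 semitone down: A##.

A##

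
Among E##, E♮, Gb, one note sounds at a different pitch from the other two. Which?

E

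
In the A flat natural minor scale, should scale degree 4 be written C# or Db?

Each scale degree takes a distinct letter name. Degree 4 of a scale on A must use the letter D.
Db and C# are enharmonically the same pitch, but only Db uses the letter D, so it is the correct spelling here.

Db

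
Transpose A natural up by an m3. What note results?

C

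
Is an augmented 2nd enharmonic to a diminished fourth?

No

An augmented second spans 3 semitones; a diminished fourth spans 4.
The spans differ, so they are not enharmonic equivalents.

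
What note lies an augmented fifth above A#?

E##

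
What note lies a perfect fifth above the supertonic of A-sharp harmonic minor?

F##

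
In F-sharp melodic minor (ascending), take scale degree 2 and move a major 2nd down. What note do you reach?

Scale degree 2 of F# melodic minor (ascending) is G#.
A major second (2 semitones) below G# lands on the letter F, giving F#.

F#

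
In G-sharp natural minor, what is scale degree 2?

Degree 2 takes the letter 1 step above G, which is A.
In natural minor, degree 2 sits 2 semitones above the tonic. G# + 2 semitones is pitch class 10, spelled on A as A#.

A#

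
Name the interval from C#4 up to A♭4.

diminished sixth

The letter names run C→A, a span of 5 letter steps, so the interval is some kind of sixth.
C# to Ab is 7 semitones. A major sixth is 9, so 7 makes it diminished.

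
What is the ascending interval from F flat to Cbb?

The letter names run F→C, a span of 4 letter steps, so the interval is some kind of fifth.
Fb to Cbb is 6 semitones. A perfect fifth is 7, so 6 makes it diminished.

diminished fifth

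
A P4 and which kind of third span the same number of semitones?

augmented

A perfect fourth spans 5 semitones.
A third spanning 5 semitones is augmented (the major third is 4).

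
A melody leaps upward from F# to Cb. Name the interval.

Counting letters F–G–A–B–C gives a fifth.
F#→Cb = 5 semitones, 2 narrower than the perfect fifth (7), so doubly diminished.

doubly diminished fifth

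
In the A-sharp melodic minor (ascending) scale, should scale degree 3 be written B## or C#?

C#

Each scale degree takes a distinct letter name. Degree 3 of a scale on A must use the letter C.
C# and B## are enharmonically the same pitch, but only C# uses the letter C, so it is the correct spelling here.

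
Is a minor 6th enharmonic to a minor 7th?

No

A minor sixth spans 8 semitones; a minor seventh spans 10.
The spans differ, so they are not enharmonic equivalents.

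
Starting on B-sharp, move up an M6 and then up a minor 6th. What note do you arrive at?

E#

A major sixth up from B# is G## (letter G, 9 semitones up).
A minor sixth up from G## is E# (letter E, 8 semitones up).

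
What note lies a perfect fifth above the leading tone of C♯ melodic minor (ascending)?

F##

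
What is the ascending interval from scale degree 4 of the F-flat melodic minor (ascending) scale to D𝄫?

Scale degree 4 of Fb melodic minor (ascending) is Bbb.
Bbb up to Dbb: letters B→D make it a third; 3 semitones makes it minor.

minor third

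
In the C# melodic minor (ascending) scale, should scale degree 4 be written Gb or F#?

F#

Each scale degree takes a distinct letter name. Degree 4 of a scale on C must use the letter F.
F# and Gb are enharmonically the same pitch, but only F# uses the letter F, so it is the correct spelling here.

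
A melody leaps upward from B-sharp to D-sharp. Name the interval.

The letter names run B→D, a span of 2 letter steps, so the interval is some kind of third.
B# to D# is 3 semitones. A major third is 4, so 3 makes it minor.

minor third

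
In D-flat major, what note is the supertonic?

Degree 2 takes the letter 1 step above D, which is E.
In major, degree 2 sits 2 semitones above the tonic. Db + 2 semitones is pitch class 3, spelled on E as Eb.

Eb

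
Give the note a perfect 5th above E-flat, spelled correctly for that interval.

Bb

A fifth above E lands on the letter B.
A perfect fifth spans 7 semitones, so Eb moves to pitch class 10. On the letter B that is Bb.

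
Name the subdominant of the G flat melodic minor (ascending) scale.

Cb

Degree 4 takes the letter 3 steps above G, which is C.
In melodic minor (ascending), degree 4 sits 5 semitones above the tonic. Gb + 5 semitones is pitch class 11, spelled on C as Cb.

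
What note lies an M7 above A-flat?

G

A seventh above A lands on the letter G.
A major seventh spans 11 semitones, so Ab moves to pitch class 7. On the letter G that is G.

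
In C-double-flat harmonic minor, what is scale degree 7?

Degree 7 takes the letter 6 steps above C, which is B.
In harmonic minor, degree 7 sits 11 semitones above the tonic. Cbb + 11 semitones is pitch class 9, spelled on B as Bbb.

Bbb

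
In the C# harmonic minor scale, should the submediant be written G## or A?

Each scale degree takes a distinct letter name. Degree 6 of a scale on C must use the letter A.
A and G## are enharmonically the same pitch, but only A uses the letter A, so it is the correct spelling here.

A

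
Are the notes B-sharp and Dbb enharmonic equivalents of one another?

Yes

B# is pitch class 0; Dbb is pitch class 0.
All spellings map to pitch class 0, so they are enharmonically equivalent.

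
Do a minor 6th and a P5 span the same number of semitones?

No

A minor sixth spans 8 semitones; a perfect fifth spans 7.
The spans differ, so they are not enharmonic equivalents.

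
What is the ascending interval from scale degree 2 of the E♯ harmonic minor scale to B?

Scale degree 2 of E# harmonic minor is F##.
F## up to B: letters F→B make it a fourth; 4 semitones makes it diminished.

diminished fourth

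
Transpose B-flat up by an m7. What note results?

Ab

A seventh above B lands on the letter A.
A minor seventh spans 10 semitones, so Bb moves to pitch class 8. On the letter A that is Ab.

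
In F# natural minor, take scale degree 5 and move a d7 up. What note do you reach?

Scale degree 5 of F# natural minor is C#.
A diminished seventh (9 semitones) above C# lands on the letter B, giving Bb.

Bb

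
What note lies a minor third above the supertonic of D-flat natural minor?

The supertonic of Db natural minor is Eb.
A minor third (3 semitones) above Eb lands on the letter G, giving Gb.

Gb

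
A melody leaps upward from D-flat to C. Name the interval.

major seventh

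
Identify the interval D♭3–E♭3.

The letter names run D→E, a span of 1 letter step, so the interval is some kind of second.
Db to Eb is 2 semitones. A major second is 2, so 2 makes it major.

major second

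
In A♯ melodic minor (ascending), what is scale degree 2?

The A# melodic minor (ascending) scale runs A# B# C# D# E# F## G##.
Degree 2 is B#.

B#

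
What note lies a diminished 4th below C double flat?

C down a perfect fourth is G, so the target letter is G.
From Cbb, a diminished fourth is 4 semitones down: Gb.

Gb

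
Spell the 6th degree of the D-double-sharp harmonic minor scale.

Degree 6 takes the letter 5 steps above D, which is B.
In harmonic minor, degree 6 sits 8 semitones above the tonic. D## + 8 semitones is pitch class 0, spelled on B as B#.

B#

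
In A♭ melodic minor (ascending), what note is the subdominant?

The Ab melodic minor (ascending) scale runs Ab Bb Cb Db Eb F G.
Degree 4 is Db.

Db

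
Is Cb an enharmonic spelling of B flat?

Two spellings are enharmonically equivalent only if they share a pitch class.
Here Cb → 11, Bb → 10; 10 ≠ 11, so they are not.

No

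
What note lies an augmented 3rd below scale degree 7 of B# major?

Scale degree 7 of B# major is A##.
An augmented third (5 semitones) below A## lands on the letter F, giving F#.

F#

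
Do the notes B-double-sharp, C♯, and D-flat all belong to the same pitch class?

Yes

B## is pitch class 1; C# is pitch class 1; Db is pitch class 1.
All spellings map to pitch class 1, so they are enharmonically equivalent.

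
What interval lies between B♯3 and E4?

The letter names run B→E, a span of 3 letter steps, so the interval is some kind of fourth.
B# to E is 4 semitones. A perfect fourth is 5, so 4 makes it diminished.

diminished fourth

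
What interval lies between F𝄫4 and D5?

The letter names run F→D, a span of 5 letter steps, so the interval is some kind of sixth.
Fbb to D is 11 semitones. A major sixth is 9, so 11 makes it doubly augmented.

doubly augmented sixth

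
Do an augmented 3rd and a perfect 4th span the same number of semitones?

Yes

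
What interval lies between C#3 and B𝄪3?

Counting letters C–D–E–F–G–A–B gives a seventh.
C#→B## = 12 semitones, 1 wider than the major seventh (11), so augmented.

augmented seventh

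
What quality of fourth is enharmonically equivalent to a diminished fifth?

augmented

A diminished fifth spans 6 semitones.
A fourth spanning 6 semitones is augmented (the perfect fourth is 5).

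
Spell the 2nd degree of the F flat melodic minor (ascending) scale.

Gb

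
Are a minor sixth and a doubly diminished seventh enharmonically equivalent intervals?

Yes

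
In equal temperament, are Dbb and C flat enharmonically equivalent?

No

Two spellings are enharmonically equivalent only if they share a pitch class.
Here Dbb → 0, Cb → 11; 0 ≠ 11, so they are not.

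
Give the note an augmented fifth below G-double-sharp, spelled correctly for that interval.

A fifth below G lands on the letter C.
An augmented fifth spans 8 semitones, so G## moves to pitch class 1. On the letter C that is C#.

C#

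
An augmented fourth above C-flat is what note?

F

C up a perfect fourth is F, so the target letter is F.
From Cb, an augmented fourth is 6 semitones up: F.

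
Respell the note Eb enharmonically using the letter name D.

D#

Plain D sits 1 semitone below Eb, so on the letter D the same pitch needs a sharp: D#.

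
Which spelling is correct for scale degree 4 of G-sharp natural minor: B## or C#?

Each scale degree takes a distinct letter name. Degree 4 of a scale on G must use the letter C.
C# and B## are enharmonically the same pitch, but only C# uses the letter C, so it is the correct spelling here.

C#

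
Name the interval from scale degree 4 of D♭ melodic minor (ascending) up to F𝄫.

Scale degree 4 of Db melodic minor (ascending) is Gb.
Gb up to Fbb: letters G→F make it a seventh; 9 semitones makes it diminished.

diminished seventh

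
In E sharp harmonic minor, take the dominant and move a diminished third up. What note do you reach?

D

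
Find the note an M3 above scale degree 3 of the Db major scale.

A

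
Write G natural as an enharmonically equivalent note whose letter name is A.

Abb

G is pitch class 7. The letter A alone is pitch class 9.
To reach pitch class 7 from A requires an offset of -2 semitones, i.e. double flat: Abb.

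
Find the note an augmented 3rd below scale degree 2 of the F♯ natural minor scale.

Eb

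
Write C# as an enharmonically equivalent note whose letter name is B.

B##

Plain B sits 2 semitones below C#, so on the letter B the same pitch needs a double sharp: B##.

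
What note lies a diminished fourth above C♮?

A fourth above C lands on the letter F.
A diminished fourth spans 4 semitones, so C moves to pitch class 4. On the letter F that is Fb.

Fb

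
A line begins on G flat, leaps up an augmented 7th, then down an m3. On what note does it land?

D#

An augmented seventh up from Gb is F# (letter F, 12 semitones up).
A minor third down from F# is D# (letter D, 3 semitones down).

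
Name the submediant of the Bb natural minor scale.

Gb

Degree 6 takes the letter 5 steps above B, which is G.
In natural minor, degree 6 sits 8 semitones above the tonic. Bb + 8 semitones is pitch class 6, spelled on G as Gb.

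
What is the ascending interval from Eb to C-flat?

Counting letters E–F–G–A–B–C gives a sixth.
Eb→Cb = 8 semitones, 1 narrower than the major sixth (9), so minor.

minor sixth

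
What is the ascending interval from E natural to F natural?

minor second

The letter names run E→F, a span of 1 letter step, so the interval is some kind of second.
E to F is 1 semitone. A major second is 2, so 1 makes it minor.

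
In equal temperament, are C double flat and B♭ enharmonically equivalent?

Cbb is pitch class 10; Bb is pitch class 10.
All spellings map to pitch class 10, so they are enharmonically equivalent.

Yes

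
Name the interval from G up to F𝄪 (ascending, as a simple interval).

Counting letters G–A–B–C–D–E–F gives a seventh.
G→F## = 12 semitones, 1 wider than the major seventh (11), so augmented.

augmented seventh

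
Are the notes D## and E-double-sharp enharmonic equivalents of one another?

No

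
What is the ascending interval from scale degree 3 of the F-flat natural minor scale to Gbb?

minor seventh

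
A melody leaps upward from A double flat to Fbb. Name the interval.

minor sixth

Counting letters A–B–C–D–E–F gives a sixth.
Abb→Fbb = 8 semitones, 1 narrower than the major sixth (9), so minor.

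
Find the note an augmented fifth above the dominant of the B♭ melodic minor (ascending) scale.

The dominant of Bb melodic minor (ascending) is F.
An augmented fifth (8 semitones) above F lands on the letter C, giving C#.

C#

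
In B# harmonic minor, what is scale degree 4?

E#

Degree 4 takes the letter 3 steps above B, which is E.
In harmonic minor, degree 4 sits 5 semitones above the tonic. B# + 5 semitones is pitch class 5, spelled on E as E#.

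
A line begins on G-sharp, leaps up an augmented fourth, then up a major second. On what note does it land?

An augmented fourth up from G# is C## (letter C, 6 semitones up).
A major second up from C## is D## (letter D, 2 semitones up).

D##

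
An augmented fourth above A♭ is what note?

A fourth above A lands on the letter D.
An augmented fourth spans 6 semitones, so Ab moves to pitch class 2. On the letter D that is D.

D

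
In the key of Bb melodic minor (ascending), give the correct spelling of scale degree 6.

G

Degree 6 takes the letter 5 steps above B, which is G.
In melodic minor (ascending), degree 6 sits 9 semitones above the tonic. Bb + 9 semitones is pitch class 7, spelled on G as G.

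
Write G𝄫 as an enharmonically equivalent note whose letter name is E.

E#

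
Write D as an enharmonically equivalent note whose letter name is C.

D is pitch class 2. The letter C alone is pitch class 0.
To reach pitch class 2 from C requires an offset of +2 semitones, i.e. double sharp: C##.

C##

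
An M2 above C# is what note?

C up a major second is D, so the target letter is D.
From C#, a major second is 2 semitones up: D#.

D#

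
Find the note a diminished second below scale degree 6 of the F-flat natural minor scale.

Scale degree 6 of Fb natural minor is Dbb.
A diminished second (0 semitones) below Dbb lands on the letter C, giving C.

C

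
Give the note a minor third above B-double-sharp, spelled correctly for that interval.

D##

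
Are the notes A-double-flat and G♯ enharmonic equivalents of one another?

No

Two spellings are enharmonically equivalent only if they share a pitch class.
Here Abb → 7, G# → 8; 7 ≠ 8, so they are not.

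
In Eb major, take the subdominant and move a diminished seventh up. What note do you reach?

Gbb

The subdominant of Eb major is Ab.
A diminished seventh (9 semitones) above Ab lands on the letter G, giving Gbb.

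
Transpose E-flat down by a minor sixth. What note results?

G

E down a major sixth is G, so the target letter is G.
From Eb, a minor sixth is 8 semitones down: G.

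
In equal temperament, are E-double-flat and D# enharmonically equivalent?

Ebb is pitch class 2; D# is pitch class 3.
The pitch classes differ (2 vs. 3), so they are not enharmonic equivalents.

No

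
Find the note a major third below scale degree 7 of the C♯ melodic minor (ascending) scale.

Scale degree 7 of C# melodic minor (ascending) is B#.
A major third (4 semitones) below B# lands on the letter G, giving G#.

G#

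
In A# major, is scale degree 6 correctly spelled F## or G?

Each scale degree takes a distinct letter name. Degree 6 of a scale on A must use the letter F.
F## and G are enharmonically the same pitch, but only F## uses the letter F, so it is the correct spelling here.

F##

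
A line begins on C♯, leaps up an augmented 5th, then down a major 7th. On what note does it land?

A#

An augmented fifth up from C# is G## (letter G, 8 semitones up).
A major seventh down from G## is A# (letter A, 11 semitones down).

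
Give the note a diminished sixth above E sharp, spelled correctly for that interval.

C

E up a major sixth is C#, so the target letter is C.
From E#, a diminished sixth is 7 semitones up: C.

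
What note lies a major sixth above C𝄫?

A sixth above C lands on the letter A.
A major sixth spans 9 semitones, so Cbb moves to pitch class 7. On the letter A that is Abb.

Abb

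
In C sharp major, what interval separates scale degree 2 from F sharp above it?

Scale degree 2 of C# major is D#.
D# up to F#: letters D→F make it a third; 3 semitones makes it minor.

minor third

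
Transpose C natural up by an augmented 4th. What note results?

F#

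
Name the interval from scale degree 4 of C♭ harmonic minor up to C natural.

augmented fifth

Scale degree 4 of Cb harmonic minor is Fb.
Fb up to C: letters F→C make it a fifth; 8 semitones makes it augmented.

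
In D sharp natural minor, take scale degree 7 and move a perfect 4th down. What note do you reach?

G#

Scale degree 7 of D# natural minor is C#.
A perfect fourth (5 semitones) below C# lands on the letter G, giving G#.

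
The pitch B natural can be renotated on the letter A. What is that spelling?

A##

Plain A sits 2 semitones below B, so on the letter A the same pitch needs a double sharp: A##.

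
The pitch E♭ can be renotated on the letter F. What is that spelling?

Fbb

Eb is pitch class 3. The letter F alone is pitch class 5.
To reach pitch class 3 from F requires an offset of -2 semitones, i.e. double flat: Fbb.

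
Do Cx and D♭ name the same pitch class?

No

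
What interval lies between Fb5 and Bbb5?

The letter names run F→B, a span of 3 letter steps, so the interval is some kind of fourth.
Fb to Bbb is 5 semitones. A perfect fourth is 5, so 5 makes it perfect.

perfect fourth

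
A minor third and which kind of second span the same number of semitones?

A minor third spans 3 semitones.
A second spanning 3 semitones is augmented (the major second is 2).

augmented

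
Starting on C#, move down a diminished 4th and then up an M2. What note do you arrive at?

A##

A diminished fourth down from C# is G## (letter G, 4 semitones down).
A major second up from G## is A## (letter A, 2 semitones up).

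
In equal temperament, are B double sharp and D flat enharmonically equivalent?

Yes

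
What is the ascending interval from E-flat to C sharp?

The letter names run E→C, a span of 5 letter steps, so the interval is some kind of sixth.
Eb to C# is 10 semitones. A major sixth is 9, so 10 makes it augmented.

augmented sixth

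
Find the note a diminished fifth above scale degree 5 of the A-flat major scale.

Bbb

Scale degree 5 of Ab major is Eb.
A diminished fifth (6 semitones) above Eb lands on the letter B, giving Bbb.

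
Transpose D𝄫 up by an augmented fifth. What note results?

Ab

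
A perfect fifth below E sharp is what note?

E down a perfect fifth is A, so the target letter is A.
From E#, a perfect fifth is 7 semitones down: A#.

A#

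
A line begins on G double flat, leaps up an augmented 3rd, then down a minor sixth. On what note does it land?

D

An augmented third up from Gbb is Bb (letter B, 5 semitones up).
A minor sixth down from Bb is D (letter D, 8 semitones down).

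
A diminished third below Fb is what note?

D

F down a major third is Db, so the target letter is D.
From Fb, a diminished third is 2 semitones down: D.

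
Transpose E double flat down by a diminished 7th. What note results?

E down a major seventh is F, so the target letter is F.
From Ebb, a diminished seventh is 9 semitones down: F.

F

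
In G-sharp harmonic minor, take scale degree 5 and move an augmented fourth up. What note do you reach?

G##

Scale degree 5 of G# harmonic minor is D#.
An augmented fourth (6 semitones) above D# lands on the letter G, giving G##.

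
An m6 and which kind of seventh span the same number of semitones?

doubly diminished

A minor sixth spans 8 semitones.
A seventh spanning 8 semitones is doubly diminished (the major seventh is 11).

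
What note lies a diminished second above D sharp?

A second above D lands on the letter E.
A diminished second spans 0 semitones, so D# moves to pitch class 3. On the letter E that is Eb.

Eb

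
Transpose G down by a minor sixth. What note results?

A sixth below G lands on the letter B.
A minor sixth spans 8 semitones, so G moves to pitch class 11. On the letter B that is B.

B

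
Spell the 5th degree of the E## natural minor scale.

B##

Degree 5 takes the letter 4 steps above E, which is B.
In natural minor, degree 5 sits 7 semitones above the tonic. E## + 7 semitones is pitch class 1, spelled on B as B##.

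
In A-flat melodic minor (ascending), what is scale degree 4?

Db

The Ab melodic minor (ascending) scale runs Ab Bb Cb Db Eb F G.
Degree 4 is Db.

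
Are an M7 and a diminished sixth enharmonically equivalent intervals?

No

A major seventh spans 11 semitones; a diminished sixth spans 7.
The spans differ, so they are not enharmonic equivalents.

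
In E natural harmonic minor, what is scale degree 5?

B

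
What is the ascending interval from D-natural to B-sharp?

augmented sixth

Counting letters D–E–F–G–A–B gives a sixth.
D→B# = 10 semitones, 1 wider than the major sixth (9), so augmented.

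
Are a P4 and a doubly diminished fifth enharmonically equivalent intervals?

Yes

A perfect fourth spans 5 semitones; a doubly diminished fifth spans 5.
They are enharmonically equivalent.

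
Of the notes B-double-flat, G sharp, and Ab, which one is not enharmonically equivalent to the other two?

Bbb

In 12-tone equal temperament, enharmonic equivalents share a pitch class. Bbb is pitch class 9; G# is pitch class 8; Ab is pitch class 8.
G# and Ab share pitch class 8, while Bbb is pitch class 9.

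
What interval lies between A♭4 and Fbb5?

Counting letters A–B–C–D–E–F gives a sixth.
Ab→Fbb = 7 semitones, 2 narrower than the major sixth (9), so diminished.

diminished sixth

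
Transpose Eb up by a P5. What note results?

Bb

A fifth above E lands on the letter B.
A perfect fifth spans 7 semitones, so Eb moves to pitch class 10. On the letter B that is Bb.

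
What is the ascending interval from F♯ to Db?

Counting letters F–G–A–B–C–D gives a sixth.
F#→Db = 7 semitones, 2 narrower than the major sixth (9), so diminished.

diminished sixth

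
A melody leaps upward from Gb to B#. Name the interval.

doubly augmented third

Counting letters G–A–B gives a third.
Gb→B# = 6 semitones, 2 wider than the major third (4), so doubly augmented.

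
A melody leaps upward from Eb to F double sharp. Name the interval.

doubly augmented second

Counting letters E–F gives a second.
Eb→F## = 4 semitones, 2 wider than the major second (2), so doubly augmented.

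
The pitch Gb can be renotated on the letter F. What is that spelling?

F#

Gb is pitch class 6. The letter F alone is pitch class 5.
To reach pitch class 6 from F requires an offset of +1 semitone, i.e. sharp: F#.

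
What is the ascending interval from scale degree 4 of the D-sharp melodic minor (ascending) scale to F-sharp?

Scale degree 4 of D# melodic minor (ascending) is G#.
G# up to F#: letters G→F make it a seventh; 10 semitones makes it minor.

minor seventh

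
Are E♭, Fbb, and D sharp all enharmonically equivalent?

Eb = pitch class 3 and Fbb = pitch class 3 and D# = pitch class 3 — the same pitch class, so they are enharmonic equivalents.

Yes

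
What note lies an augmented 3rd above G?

A third above G lands on the letter B.
An augmented third spans 5 semitones, so G moves to pitch class 0. On the letter B that is B#.

B#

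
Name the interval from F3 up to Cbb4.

The letter names run F→C, a span of 4 letter steps, so the interval is some kind of fifth.
F to Cbb is 5 semitones. A perfect fifth is 7, so 5 makes it doubly diminished.

doubly diminished fifth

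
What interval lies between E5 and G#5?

major third

The letter names run E→G, a span of 2 letter steps, so the interval is some kind of third.
E to G# is 4 semitones. A major third is 4, so 4 makes it major.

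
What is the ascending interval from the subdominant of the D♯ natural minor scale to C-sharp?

perfect fourth

The subdominant of D# natural minor is G#.
G# up to C#: letters G→C make it a fourth; 5 semitones makes it perfect.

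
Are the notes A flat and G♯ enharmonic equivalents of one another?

Ab is pitch class 8; G# is pitch class 8.
All spellings map to pitch class 8, so they are enharmonically equivalent.

Yes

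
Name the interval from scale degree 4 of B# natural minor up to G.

Scale degree 4 of B# natural minor is E#.
E# up to G: letters E→G make it a third; 2 semitones makes it diminished.

diminished third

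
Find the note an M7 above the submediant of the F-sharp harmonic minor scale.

C#

The submediant of F# harmonic minor is D.
A major seventh (11 semitones) above D lands on the letter C, giving C#.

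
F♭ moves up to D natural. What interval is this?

augmented sixth

The letter names run F→D, a span of 5 letter steps, so the interval is some kind of sixth.
Fb to D is 10 semitones. A major sixth is 9, so 10 makes it augmented.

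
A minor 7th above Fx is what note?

E#

F up a major seventh is E, so the target letter is E.
From F##, a minor seventh is 10 semitones up: E#.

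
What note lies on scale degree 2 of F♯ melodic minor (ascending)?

The F# melodic minor (ascending) scale runs F# G# A B C# D# E#.
Degree 2 is G#.

G#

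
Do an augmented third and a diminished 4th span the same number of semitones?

No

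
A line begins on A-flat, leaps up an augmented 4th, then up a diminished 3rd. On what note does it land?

Fb

An augmented fourth up from Ab is D (letter D, 6 semitones up).
A diminished third up from D is Fb (letter F, 2 semitones up).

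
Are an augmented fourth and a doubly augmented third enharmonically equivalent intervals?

An augmented fourth spans 6 semitones; a doubly augmented third spans 6.
They are enharmonically equivalent.

Yes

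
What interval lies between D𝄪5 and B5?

diminished sixth

The letter names run D→B, a span of 5 letter steps, so the interval is some kind of sixth.
D## to B is 7 semitones. A major sixth is 9, so 7 makes it diminished.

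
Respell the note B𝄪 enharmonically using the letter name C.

B## is pitch class 1. The letter C alone is pitch class 0.
To reach pitch class 1 from C requires an offset of +1 semitone, i.e. sharp: C#.

C#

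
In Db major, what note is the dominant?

Ab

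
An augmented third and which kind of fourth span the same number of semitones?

perfect

An augmented third spans 5 semitones.
A fourth spanning 5 semitones is perfect (the perfect fourth is 5).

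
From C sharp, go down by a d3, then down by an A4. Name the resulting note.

A diminished third down from C# is A## (letter A, 2 semitones down).
An augmented fourth down from A## is E# (letter E, 6 semitones down).

E#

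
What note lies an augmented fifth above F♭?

C

A fifth above F lands on the letter C.
An augmented fifth spans 8 semitones, so Fb moves to pitch class 0. On the letter C that is C.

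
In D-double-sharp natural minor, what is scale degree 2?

The D## natural minor scale runs D## E## F## G## A## B# C##.
Degree 2 is E##.

E##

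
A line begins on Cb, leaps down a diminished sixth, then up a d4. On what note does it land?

Ab

A diminished sixth down from Cb is E (letter E, 7 semitones down).
A diminished fourth up from E is Ab (letter A, 4 semitones up).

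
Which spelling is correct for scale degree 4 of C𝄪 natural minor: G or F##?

Each scale degree takes a distinct letter name. Degree 4 of a scale on C must use the letter F.
F## and G are enharmonically the same pitch, but only F## uses the letter F, so it is the correct spelling here.

F##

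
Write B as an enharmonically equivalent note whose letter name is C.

Cb

Plain C sits 1 semitone above B, so on the letter C the same pitch needs a flat: Cb.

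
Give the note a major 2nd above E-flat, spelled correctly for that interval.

F

E up a major second is F#, so the target letter is F.
From Eb, a major second is 2 semitones up: F.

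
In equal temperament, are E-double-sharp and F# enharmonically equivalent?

Yes

E## = pitch class 6 and F# = pitch class 6 — the same pitch class, so they are enharmonic equivalents.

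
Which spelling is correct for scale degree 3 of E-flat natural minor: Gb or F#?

Each scale degree takes a distinct letter name. Degree 3 of a scale on E must use the letter G.
Gb and F# are enharmonically the same pitch, but only Gb uses the letter G, so it is the correct spelling here.

Gb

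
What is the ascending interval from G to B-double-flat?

diminished third

The letter names run G→B, a span of 2 letter steps, so the interval is some kind of third.
G to Bbb is 2 semitones. A major third is 4, so 2 makes it diminished.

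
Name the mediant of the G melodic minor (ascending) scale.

Bb

The G melodic minor (ascending) scale runs G A Bb C D E F#.
Degree 3 is Bb.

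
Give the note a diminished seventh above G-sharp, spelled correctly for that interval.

F

A seventh above G lands on the letter F.
A diminished seventh spans 9 semitones, so G# moves to pitch class 5. On the letter F that is F.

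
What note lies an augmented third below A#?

F

A third below A lands on the letter F.
An augmented third spans 5 semitones, so A# moves to pitch class 5. On the letter F that is F.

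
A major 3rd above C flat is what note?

C up a major third is E, so the target letter is E.
From Cb, a major third is 4 semitones up: Eb.

Eb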